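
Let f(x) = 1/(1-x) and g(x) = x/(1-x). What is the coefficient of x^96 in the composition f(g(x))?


First simplify the composition: f(g(x)) = 1/(1 - x/(1-x)) = (1-x)/((1-x) - x) = (1-x)/(1-2x).
Now extract the coefficient. Write (1-x)/(1-2x) = 1/(1-2x) - x/(1-2x).
The coefficient of x^n in 1/(1-2x) is 2^n, and in x/(1-2x) is 2^(n-1) (for n >= 1).
So the coefficient of x^96 is 2^96 - 2^95 = 79228162514264337593543950336 - 39614081257132168796771975168 = 39614081257132168796771975168.

39614081257132168796771975168


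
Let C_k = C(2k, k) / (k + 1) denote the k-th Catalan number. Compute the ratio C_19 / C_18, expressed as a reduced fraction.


Using C_k = (2k)! / (k! (k+1)!), the ratio C_{k+1}/C_k simplifies to
C_{k+1}/C_k = [(2k+2)! / ((k+1)! (k+2)!)] * [k! (k+1)! / (2k)!]
 = (2k+2)(2k+1) / ((k+1)(k+2)) = 2(2k+1) / (k+2).
For k = 18: 2(2*18 + 1) / (18 + 2) = 74/20 = 37/10.

37/10


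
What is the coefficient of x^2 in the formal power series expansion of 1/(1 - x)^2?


The expansion 1/(1 - x)^r = sum_{k>=0} C(k + r - 1, r - 1) x^k follows from the multiset / negative-binomial theorem (or from repeated differentiation of the geometric series).
For r = 2 and k = 2:
C(3, 1) = 6 / (1 * 2) = 3.

3


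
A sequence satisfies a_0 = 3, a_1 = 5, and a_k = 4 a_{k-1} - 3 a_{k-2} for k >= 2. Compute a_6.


The characteristic equation is t^2 - 4 t + 3 = 0, with roots r_1 = 3 and r_2 = 1 (so c_1 = r_1 + r_2, c_2 = -r_1 r_2 as required).
One can use the closed form a_n = A r_1^n + B r_2^n, but direct iteration is more reliable:
a_0 = 3, a_1 = 5, a_2 = 11, a_3 = 29, a_4 = 83, a_5 = 245, a_6 = 731.
So a_6 = 731.

731


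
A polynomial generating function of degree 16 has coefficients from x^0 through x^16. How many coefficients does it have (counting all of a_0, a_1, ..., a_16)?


A polynomial of degree 16 takes the form a_0 + a_1 x + ... + a_16 x^16.
The number of coefficients is 16 + 1 = 17.

17


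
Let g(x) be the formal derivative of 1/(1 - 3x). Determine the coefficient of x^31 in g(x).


Differentiate termwise: d/dx sum_{k>=0} 3^k x^k = sum_{k>=1} k 3^k x^(k-1) = sum_{j>=0} (j+1) 3^(j+1) x^j.
Equivalently, d/dx [1/(1 - 3x)] = 3/(1 - 3x)^2.
For j = 31: 32 * 3^32 = 32 * 1853020188851841 = 59296646043258912.

59296646043258912


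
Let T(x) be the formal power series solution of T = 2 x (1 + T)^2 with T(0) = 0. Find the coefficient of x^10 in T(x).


Apply the Lagrange inversion formula: if T = 2 x * phi(T) with phi(t) = (1 + t)^2, then [x^n] T = 2^n * (1/n) [t^(n-1)] phi(t)^n = 2^n * (1/n) [t^(n-1)] (1 + t)^(2n) = 2^n * (1/n) C(2n, n-1).
Using the identity C(2n, n-1) = C(2n, n) * n / (n+1), the unscaled factor equals C(2n, n) / (n+1) = C_n, the n-th Catalan number.
For n = 10: C_10 = C(20, 10) / 11 = 184756/11 = 16796.
With the 2^10 = 1024 factor, the coefficient is 1024 * 16796 = 17199104.

17199104


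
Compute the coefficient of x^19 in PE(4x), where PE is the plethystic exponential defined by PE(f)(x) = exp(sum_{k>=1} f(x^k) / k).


With f(x) = 4x, the exponent is sum_{k>=1} 4 x^k / k = 4 * (-ln(1 - x)). Exponentiating:
PE(4x) = exp(-4 ln(1 - x)) = 1/(1 - x)^4.
By the negative binomial expansion, [x^n] 1/(1 - x)^4 = C(n + 3, 3).
For n = 19: C(22, 3) = 1540.

1540


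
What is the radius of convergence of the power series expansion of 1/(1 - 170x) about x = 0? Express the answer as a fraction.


Expanding 1/(1 - 170x) = sum_{k>=0} 170^k x^k, the series converges when |170x| < 1, i.e., |x| < 1/170.
So the radius of convergence is 1/170 = 1/170.

1/170


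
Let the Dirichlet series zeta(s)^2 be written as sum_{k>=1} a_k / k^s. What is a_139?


The Dirichlet convolution of the constant function 1 with itself gives (1 * 1)(k) = sum_{d | k} 1 = d(k), the number of positive divisors of k.
Since zeta(s) = sum_{k>=1} 1/k^s, we have zeta(s)^2 = sum_{k>=1} d(k)/k^s, so a_k = d(k).
For k = 139: the divisors are 1, 139.
Count = 2.

2


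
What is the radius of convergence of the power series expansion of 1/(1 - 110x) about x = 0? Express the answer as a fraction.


Expanding 1/(1 - 110x) = sum_{k>=0} 110^k x^k, the series converges when |110x| < 1, i.e., |x| < 1/110.
So the radius of convergence is 1/110 = 1/110.

1/110


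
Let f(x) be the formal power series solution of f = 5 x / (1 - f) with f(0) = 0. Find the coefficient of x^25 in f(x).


Apply Lagrange inversion: f = 5 x * phi(f) with phi(t) = 1/(1 - t), so
[x^n] f = 5^n * (1/n) [t^(n-1)] phi(t)^n = 5^n * (1/n) [t^(n-1)] (1 - t)^(-n) = 5^n * (1/n) C(2n - 2, n - 1) = 5^n * C_{n-1}.
For n = 25: C_24 = C(48, 24) / 25 = 32247603683100/25 = 1289904147324.
With the 5^25 = 298023223876953125 factor, the coefficient is 298023223876953125 * 1289904147324 = 384421392477750778198242187500.

384421392477750778198242187500


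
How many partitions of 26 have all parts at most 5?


Using the generating function (1-x)^(-1)(1-x^2)^(-1)...(1-x^5)^(-1),
the coefficient of x^26 counts these restricted partitions.
Result = 427

427


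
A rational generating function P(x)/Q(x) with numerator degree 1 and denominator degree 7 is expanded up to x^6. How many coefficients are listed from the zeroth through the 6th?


Expanding up to x^6 gives the coefficients for x^0, x^1, ..., x^6.
That is 6 + 1 = 7 coefficients in total.

7


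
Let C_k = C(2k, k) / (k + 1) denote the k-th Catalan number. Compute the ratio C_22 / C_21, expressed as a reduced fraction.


Using C_k = (2k)! / (k! (k+1)!), the ratio C_{k+1}/C_k simplifies to
C_{k+1}/C_k = [(2k+2)! / ((k+1)! (k+2)!)] * [k! (k+1)! / (2k)!]
 = (2k+2)(2k+1) / ((k+1)(k+2)) = 2(2k+1) / (k+2).
For k = 21: 2(2*21 + 1) / (21 + 2) = 86/23 = 86/23.

86/23


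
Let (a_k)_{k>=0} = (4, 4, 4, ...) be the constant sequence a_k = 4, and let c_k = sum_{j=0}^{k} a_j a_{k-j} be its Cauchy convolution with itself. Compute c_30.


Since a_j = 4 for all j >= 0, the convolution sum becomes
c_k = sum_{j=0}^{k} 4 * 4 = 16 * (k + 1).
Equivalently, the generating function of (a_k) is 4/(1 - x) and its square is 16/(1 - x)^2 = sum_{k>=0} 16(k + 1) x^k.
For k = 30: 16 * 31 = 496.

496


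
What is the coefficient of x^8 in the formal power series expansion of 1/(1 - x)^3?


The expansion 1/(1 - x)^r = sum_{k>=0} C(k + r - 1, r - 1) x^k follows from the multiset / negative-binomial theorem (or from repeated differentiation of the geometric series).
For r = 3 and k = 8:
C(10, 2) = 3628800 / (2 * 40320) = 45.

45


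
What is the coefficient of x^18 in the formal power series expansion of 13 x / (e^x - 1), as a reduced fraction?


The exponential generating function for Bernoulli numbers is
x / (e^x - 1) = sum_{k>=0} B_k x^k / k!.
So the coefficient of x^18 in 13 x / (e^x - 1) is 13 B_18 / 18!.
Computing: B_18 = 43867/798, 18! = 6402373705728000, giving
13 * 43867/798 / 6402373705728000 = 43867/393007247474688000.

43867/393007247474688000


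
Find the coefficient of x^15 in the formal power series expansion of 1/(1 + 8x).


Write 1/(1 + c x) = 1/(1 - (-c) x) and apply the geometric-series identity
1/(1 - y) = sum_{k>=0} y^k to get 1/(1 + c x) = sum_{k>=0} (-c)^k x^k.
So the coefficient of x^k is (-c)^k = (-1)^k * c^k.
Here c = 8 and k = 15:
(-8)^15 = -1 * 35184372088832 = -35184372088832

-35184372088832


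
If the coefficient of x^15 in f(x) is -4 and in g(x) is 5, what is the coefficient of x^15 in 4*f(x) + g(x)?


Scalar multiplication scales coefficients: 4 * -4 = -16.
Then add the g coefficient: -16 + 5
= -11

-11


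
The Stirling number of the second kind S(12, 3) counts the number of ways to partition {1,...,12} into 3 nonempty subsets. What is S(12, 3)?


Using the explicit formula S(n,k) = (1/k!) sum_{j=0}^{k} (-1)^(k-j) C(k,j) j^n:
S(12, 3) = 86526
Equivalently, S(n,k) is n! times the coefficient of x^n in the EGF (e^x - 1)^k / k!.

86526


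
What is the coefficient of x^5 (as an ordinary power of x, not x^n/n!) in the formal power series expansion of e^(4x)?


The exponential series is e^y = sum_{k>=0} y^k / k!. Substituting y = 4x gives
e^(4x) = sum_{k>=0} 4^k x^k / k!.
So the coefficient of x^n is a^n/n! with a = 4, n = 5:
4^5 / 5! = 1024/120 = 128/15

128/15


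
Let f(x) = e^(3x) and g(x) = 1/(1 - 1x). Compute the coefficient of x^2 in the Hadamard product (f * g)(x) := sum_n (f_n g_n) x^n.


Expanding: f_k = 3^k/k! (from e^(3x)) and g_k = 1^k (from 1/(1 - 1x)). So the Hadamard coefficient (f * g)_k = 3^k 1^k / k! = (3)^k / k!.
For k = 2: 3^2/2! = 9/2 = 9/2.

9/2


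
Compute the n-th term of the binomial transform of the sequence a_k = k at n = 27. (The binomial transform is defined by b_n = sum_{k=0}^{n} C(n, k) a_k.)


With a_k = k, b_n = sum_{k=0}^{n} C(n, k) k. Using k * C(n, k) = n * C(n-1, k-1) gives b_n = n * sum_{k>=1} C(n-1, k-1) = n * 2^(n-1).
For n = 27: 27 * 2^26 = 27 * 67108864 = 1811939328.

1811939328


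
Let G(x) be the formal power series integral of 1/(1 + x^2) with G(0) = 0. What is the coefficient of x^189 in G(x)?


1/(1 + x^2) = sum_{j>=0} (-1)^j x^(2j). Integrating termwise with G(0) = 0:
G(x) = sum_{j>=0} (-1)^j x^(2j+1) / (2j+1) = arctan(x).
Only odd powers are nonzero. For x^189 write 189 = 2*94 + 1, giving
(-1)^94 / 189 = 1/189 = 1/189.

1/189


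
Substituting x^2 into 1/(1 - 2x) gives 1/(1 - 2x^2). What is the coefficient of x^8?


The coefficient of x^(2m) in 1/(1 - 2x^2) is 2^m.
With n = 8 = 2*4, the coefficient is 2^4 = 16.

16


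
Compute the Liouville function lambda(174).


The Liouville function is lambda(k) = (-1)^Omega(k), where Omega(k) counts the prime factors of k with multiplicity.
Factoring: 174 = 2 * 3 * 29, so Omega(174) = 3.
lambda(174) = (-1)^3 = -1.

-1


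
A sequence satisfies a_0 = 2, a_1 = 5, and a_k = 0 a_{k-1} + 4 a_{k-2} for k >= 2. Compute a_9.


The characteristic equation is t^2 - 0 t - 4 = 0, with roots r_1 = 2 and r_2 = -2 (so c_1 = r_1 + r_2, c_2 = -r_1 r_2 as required).
One can use the closed form a_n = A r_1^n + B r_2^n, but direct iteration is more reliable:
a_0 = 2, a_1 = 5, a_2 = 8, a_3 = 20, a_4 = 32, a_5 = 80, a_6 = 128, a_7 = 320, a_8 = 512, a_9 = 1280.
So a_9 = 1280.

1280


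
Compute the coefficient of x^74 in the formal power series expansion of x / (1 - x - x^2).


Let f(x) = sum_{k>=0} a_k x^k. Multiplying f(x) * (1 - x - x^2) = x and matching coefficients gives a_0 = 0, a_1 = 1, and a_k = a_{k-1} + a_{k-2} for k >= 2. These are the Fibonacci numbers F_k.
Iterating from F_0 = 0, F_1 = 1:
F_0=0, F_1=1, F_2=1, F_3=2, F_4=3, F_5=5, F_6=8, F_7=13, F_8=21, F_9=34, ...
F_74 = 1304969544928657.

1304969544928657


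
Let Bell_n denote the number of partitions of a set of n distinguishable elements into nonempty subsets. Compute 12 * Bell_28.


Bell_28 can be computed from the Bell triangle or from Dobinski's identity Bell_n = (1/e) * sum_{k>=0} k^n / k!.
Computing Bell_28 = 6160539404599934652455.
Then 12 * 6160539404599934652455 = 73926472855199215829460.

73926472855199215829460


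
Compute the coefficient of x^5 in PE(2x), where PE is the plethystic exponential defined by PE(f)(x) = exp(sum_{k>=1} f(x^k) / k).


With f(x) = 2x, the exponent is sum_{k>=1} 2 x^k / k = 2 * (-ln(1 - x)). Exponentiating:
PE(2x) = exp(-2 ln(1 - x)) = 1/(1 - x)^2.
By the negative binomial expansion, [x^n] 1/(1 - x)^2 = C(n + 1, 1).
For n = 5: C(6, 1) = 6.

6


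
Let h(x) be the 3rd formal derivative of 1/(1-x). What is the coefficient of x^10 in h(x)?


Differentiating 3 times: d^3/dx^3 [1/(1-x)] = 3!/(1-x)^4.
The expansion 1/(1-x)^4 = sum_{k>=0} C(k+3, 3) x^k, so the coefficient of x^n in 3!/(1-x)^4 is 3! * C(n+3, 3).
For n = 10: 6 * C(13, 3) = 6 * 286 = 1716

1716


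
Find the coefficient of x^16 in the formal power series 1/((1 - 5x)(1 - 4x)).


By partial fractions or Cauchy convolution:
The coefficient equals sum_{k=0}^{16} 5^k * 4^(16-k).
= 745759583941

745759583941


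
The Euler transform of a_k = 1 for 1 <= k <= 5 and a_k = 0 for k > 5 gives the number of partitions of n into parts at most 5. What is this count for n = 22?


Partitions of 22 into parts at most 5:
Using generating function (1-x)^(-1)(1-x^2)^(-1)...(1-x^5)^(-1),
the coefficient of x^22 = 255

255


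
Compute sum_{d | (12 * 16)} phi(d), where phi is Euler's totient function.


First, 12 * 16 = 192. One classical identity is sum_{d | n} phi(d) = n (each k in [1, n] has a unique gcd with n, and among the k's with gcd(k, n) = n/d there are phi(d) of them). So the sum equals 192. We also verify directly:
Divisors of 192: 1, 2, 3, 4, 6, 8, 12, 16, 24, 32, 48, 64, 96, 192.
phi values: 1, 1, 2, 2, 2, 4, 4, 8, 8, 16, 16, 32, 32, 64.
Sum = 192.

192


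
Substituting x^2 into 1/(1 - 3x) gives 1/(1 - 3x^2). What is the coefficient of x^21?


Since 1/(1 - 3x^2) only has even powers of x,
the coefficient of x^21 (odd) is 0.

0


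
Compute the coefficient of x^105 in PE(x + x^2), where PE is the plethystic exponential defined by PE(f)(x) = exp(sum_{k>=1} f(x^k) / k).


With f(x) = x + x^2, the exponent is sum_{k>=1} (x^k + x^(2k)) / k = -ln(1 - x) - ln(1 - x^2). Exponentiating:
PE(x + x^2) = 1 / ((1 - x)(1 - x^2)).
This is the generating function for partitions of n into parts of size 1 or 2. The number of 2's can be any j in 0..52, and the rest are 1's, so
[x^105] = floor(105/2) + 1 = 53.

53


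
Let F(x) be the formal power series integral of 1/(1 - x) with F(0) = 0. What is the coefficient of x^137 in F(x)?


1/(1 - x) = sum_{k>=0} x^k. Integrating termwise and using F(0) = 0 gives
F(x) = sum_{k>=0} x^(k+1) / (k+1) = sum_{m>=1} x^m / m = -ln(1 - x).
So the coefficient of x^137 is 1/137 = 1/137.

1/137


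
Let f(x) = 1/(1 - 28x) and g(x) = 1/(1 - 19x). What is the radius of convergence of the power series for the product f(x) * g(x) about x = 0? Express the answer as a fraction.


The radius of 1/(1 - 28x) is 1/28 (nearest singularity at x = 1/28), and the radius of 1/(1 - 19x) is 1/19.
The product f(x)*g(x) = 1/((1 - 28x)(1 - 19x)) has singularities at both 1/28 and 1/19, so its radius of convergence is the distance to the nearest one:
min(1/28, 1/19) = 1/28.

1/28


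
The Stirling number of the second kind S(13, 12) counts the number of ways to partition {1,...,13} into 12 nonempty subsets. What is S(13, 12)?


Using the explicit formula S(n,k) = (1/k!) sum_{j=0}^{k} (-1)^(k-j) C(k,j) j^n:
S(13, 12) = 78
Equivalently, S(n,k) is n! times the coefficient of x^n in the EGF (e^x - 1)^k / k!.

78


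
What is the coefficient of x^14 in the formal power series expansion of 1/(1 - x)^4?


The expansion 1/(1 - x)^r = sum_{k>=0} C(k + r - 1, r - 1) x^k follows from the multiset / negative-binomial theorem (or from repeated differentiation of the geometric series).
For r = 4 and k = 14:
C(17, 3) = 355687428096000 / (6 * 87178291200) = 680.

680


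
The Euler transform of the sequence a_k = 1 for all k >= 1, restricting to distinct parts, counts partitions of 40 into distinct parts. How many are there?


Partitions of 40 into distinct parts can be computed via generating function.
Product (1+x)(1+x^2)(1+x^3)...
The coefficient of x^40 = 1113

1113


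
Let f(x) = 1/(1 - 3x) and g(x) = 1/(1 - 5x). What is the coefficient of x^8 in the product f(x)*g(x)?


The coefficient of x^n in f*g is the Cauchy product: sum_{k=0}^{n} a^k * b^(n-k).
With a=3, b=5, n=8:
sum_{k=0}^{8} 3^k * 5^(8-k)
= 966721

966721


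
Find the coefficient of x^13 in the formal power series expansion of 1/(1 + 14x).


Write 1/(1 + c x) = 1/(1 - (-c) x) and apply the geometric-series identity
1/(1 - y) = sum_{k>=0} y^k to get 1/(1 + c x) = sum_{k>=0} (-c)^k x^k.
So the coefficient of x^k is (-c)^k = (-1)^k * c^k.
Here c = 14 and k = 13:
(-14)^13 = -1 * 793714773254144 = -793714773254144

-793714773254144


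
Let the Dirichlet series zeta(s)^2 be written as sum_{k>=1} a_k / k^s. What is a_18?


The Dirichlet convolution of the constant function 1 with itself gives (1 * 1)(k) = sum_{d | k} 1 = d(k), the number of positive divisors of k.
Since zeta(s) = sum_{k>=1} 1/k^s, we have zeta(s)^2 = sum_{k>=1} d(k)/k^s, so a_k = d(k).
For k = 18: the divisors are 1, 2, 3, 6, 9, 18.
Count = 6.

6


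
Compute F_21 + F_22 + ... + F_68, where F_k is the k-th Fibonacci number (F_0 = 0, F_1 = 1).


Use the identity sum_{k=0}^{N} F_k = F_{N+2} - 1 (which follows from F_{k+2} - F_{k+1} = F_k). Then
sum_{k=21}^{68} F_k = (F_{70} - 1) - (F_{22} - 1) = F_{70} - F_{22}.
Computing: F_{70} = 190392490709135, F_{22} = 17711, so
Sum = 190392490709135 - 17711 = 190392490691424.

190392490691424


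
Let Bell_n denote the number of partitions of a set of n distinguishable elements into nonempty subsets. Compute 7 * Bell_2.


Bell_2 can be computed from the Bell triangle or from Dobinski's identity Bell_n = (1/e) * sum_{k>=0} k^n / k!.
Computing Bell_2 = 2.
Then 7 * 2 = 14.

14


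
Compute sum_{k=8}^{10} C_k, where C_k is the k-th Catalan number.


C_8 through C_10: 1430, 4862, 16796
Sum = 1430 + 4862 + 16796
= 23088

23088


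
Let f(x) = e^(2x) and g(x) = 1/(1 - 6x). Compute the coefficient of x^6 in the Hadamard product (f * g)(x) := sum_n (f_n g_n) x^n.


Expanding: f_k = 2^k/k! (from e^(2x)) and g_k = 6^k (from 1/(1 - 6x)). So the Hadamard coefficient (f * g)_k = 2^k 6^k / k! = (12)^k / k!.
For k = 6: 12^6/6! = 2985984/720 = 20736/5.

20736/5


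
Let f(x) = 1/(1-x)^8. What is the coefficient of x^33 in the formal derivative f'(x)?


Differentiate: d/dx [ 1/(1-x)^r ] = r / (1-x)^(r+1).
Here r = 8, so f'(x) = 8 / (1-x)^9.
The expansion of 1/(1-x)^(r+1) has coefficient of x^n equal to C(n+r, r).
So the coefficient of x^33 in f'(x) is
8 * C(41, 8) = 8 * 95548245 = 764385960

764385960


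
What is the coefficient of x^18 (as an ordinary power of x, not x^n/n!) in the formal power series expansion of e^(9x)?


The exponential series is e^y = sum_{k>=0} y^k / k!. Substituting y = 9x gives
e^(9x) = sum_{k>=0} 9^k x^k / k!.
So the coefficient of x^n is a^n/n! with a = 9, n = 18:
9^18 / 18! = 150094635296999121/6402373705728000 = 22876792454961/975822848000

22876792454961/975822848000


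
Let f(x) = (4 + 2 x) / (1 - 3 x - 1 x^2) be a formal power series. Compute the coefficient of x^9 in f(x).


Write f(x) = sum_{k>=0} a_k x^k. Multiplying both sides by 1 - 3 x - 1 x^2 gives
(1 - 3 x - 1 x^2) sum_{k>=0} a_k x^k = 4 + 2 x.
Matching coefficients:
 x^0: a_0 = 4
 x^1: a_1 - 3 a_0 = 2  =>  a_1 = 3*4 + 2 = 14
 x^k (k >= 2): a_k = 3 a_{k-1} + 1 a_{k-2}.
Iterating: a_2 = 46, a_3 = 152, a_4 = 502, a_5 = 1658, a_6 = 5476, a_7 = 18086, a_8 = 59734, a_9 = 197288.
So the coefficient of x^9 is 197288.

197288


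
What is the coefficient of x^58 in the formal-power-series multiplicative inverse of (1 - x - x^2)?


Let the inverse be f(x) = sum_{k>=0} a_k x^k. From f(x) * (1 - x - x^2) = 1 and matching coefficients:
 x^0: a_0 = 1.
 x^1: a_1 - a_0 = 0, so a_1 = 1.
 x^k (k >= 2): a_k - a_{k-1} - a_{k-2} = 0, i.e. a_k = a_{k-1} + a_{k-2}.
This is the Fibonacci-type recurrence shifted so that a_0 = a_1 = 1.
Iterating: a_0=1, a_1=1, a_2=2, a_3=3, a_4=5, a_5=8, a_6=13, a_7=21, a_8=34, a_9=55, ...
a_58 = 956722026041.

956722026041


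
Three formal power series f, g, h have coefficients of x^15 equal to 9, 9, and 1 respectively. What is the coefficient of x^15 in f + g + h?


Series addition is componentwise:
9 + 9 + 1
= 19

19


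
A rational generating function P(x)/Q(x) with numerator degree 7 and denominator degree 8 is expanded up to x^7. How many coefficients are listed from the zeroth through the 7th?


Expanding up to x^7 gives the coefficients for x^0, x^1, ..., x^7.
That is 7 + 1 = 8 coefficients in total.

8


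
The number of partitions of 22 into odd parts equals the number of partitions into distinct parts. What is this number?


Computing partitions of 22 into odd parts (1, 3, 5, ...):
Using the generating function prod_{k>=0} 1/(1-x^(2k+1)),
the count is 89

89


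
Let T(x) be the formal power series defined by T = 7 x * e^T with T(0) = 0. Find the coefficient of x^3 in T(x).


Apply the Lagrange inversion formula: if T = 7 x * phi(T) with phi(t) = e^t, then
[x^n] T = 7^n * (1/n) [t^(n-1)] phi(t)^n = 7^n * (1/n) [t^(n-1)] e^(n t) = 7^n * (1/n) * n^(n-1) / (n-1)! = 7^n * n^(n-1) / n!.
When c = 1 this is the Cayley count of rooted labeled trees on n vertices, divided by n!.
For n = 3: 7^3 * 3^2 / 3! = 343 * 9/6 = 1029/2.

1029/2


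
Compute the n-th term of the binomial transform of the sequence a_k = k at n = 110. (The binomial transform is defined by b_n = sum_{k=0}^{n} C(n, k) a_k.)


With a_k = k, b_n = sum_{k=0}^{n} C(n, k) k. Using k * C(n, k) = n * C(n-1, k-1) gives b_n = n * sum_{k>=1} C(n-1, k-1) = n * 2^(n-1).
For n = 110: 110 * 2^109 = 110 * 649037107316853453566312041152512 = 71394081804853879892294324526776320.

71394081804853879892294324526776320


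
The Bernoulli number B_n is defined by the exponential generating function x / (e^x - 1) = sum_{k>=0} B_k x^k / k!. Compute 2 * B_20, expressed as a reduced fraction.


Bernoulli numbers can also be computed recursively via B_0 = 1 and sum_{j=0}^{m} C(m+1, j) B_j = 0 for m >= 1. Odd-index Bernoulli numbers vanish for k >= 3.
Computing B_20 = -174611/330, so 2 * B_20 = 2 * -174611/330 = -174611/165.

-174611/165


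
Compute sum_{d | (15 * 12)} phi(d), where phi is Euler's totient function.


First, 15 * 12 = 180. One classical identity is sum_{d | n} phi(d) = n (each k in [1, n] has a unique gcd with n, and among the k's with gcd(k, n) = n/d there are phi(d) of them). So the sum equals 180. We also verify directly:
Divisors of 180: 1, 2, 3, 4, 5, 6, 9, 10, 12, 15, 18, 20, 30, 36, 45, 60, 90, 180.
phi values: 1, 1, 2, 2, 4, 2, 6, 4, 4, 8, 6, 8, 8, 12, 24, 16, 24, 48.
Sum = 180.

180


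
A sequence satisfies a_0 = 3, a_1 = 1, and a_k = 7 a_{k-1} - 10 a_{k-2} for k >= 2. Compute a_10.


The characteristic equation is t^2 - 7 t + 10 = 0, with roots r_1 = 5 and r_2 = 2 (so c_1 = r_1 + r_2, c_2 = -r_1 r_2 as required).
One can use the closed form a_n = A r_1^n + B r_2^n, but direct iteration is more reliable:
a_0 = 3, a_1 = 1, a_2 = -23, a_3 = -171, a_4 = -967, a_5 = -5059, a_6 = -25743, a_7 = -129611, a_8 = -649847, a_9 = -3252819, a_10 = -16271263.
So a_10 = -16271263.

-16271263


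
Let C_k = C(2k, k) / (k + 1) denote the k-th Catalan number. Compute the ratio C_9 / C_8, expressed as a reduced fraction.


Using C_k = (2k)! / (k! (k+1)!), the ratio C_{k+1}/C_k simplifies to
C_{k+1}/C_k = [(2k+2)! / ((k+1)! (k+2)!)] * [k! (k+1)! / (2k)!]
 = (2k+2)(2k+1) / ((k+1)(k+2)) = 2(2k+1) / (k+2).
For k = 8: 2(2*8 + 1) / (8 + 2) = 34/10 = 17/5.

17/5


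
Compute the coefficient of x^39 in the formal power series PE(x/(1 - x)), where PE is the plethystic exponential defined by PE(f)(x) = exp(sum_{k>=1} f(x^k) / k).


For f(x) = x/(1 - x) we have
sum_{k>=1} f(x^k) / k = sum_{k>=1} (1/k) * x^k / (1 - x^k) = sum_{k, m >= 1} x^(k m) / k,
which after exponentiating simplifies to
PE(x/(1 - x)) = prod_{k>=1} 1 / (1 - x^k).
This is the generating function for the partition function p(n), so the coefficient of x^39 is p(39).
Computing p(39) by dynamic programming over parts 1, 2, ..., 39: p(39) = 31185.

31185


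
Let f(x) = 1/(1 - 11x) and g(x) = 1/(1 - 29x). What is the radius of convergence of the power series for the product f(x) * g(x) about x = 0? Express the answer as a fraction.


The radius of 1/(1 - 11x) is 1/11 (nearest singularity at x = 1/11), and the radius of 1/(1 - 29x) is 1/29.
The product f(x)*g(x) = 1/((1 - 11x)(1 - 29x)) has singularities at both 1/11 and 1/29, so its radius of convergence is the distance to the nearest one:
min(1/11, 1/29) = 1/29.

1/29


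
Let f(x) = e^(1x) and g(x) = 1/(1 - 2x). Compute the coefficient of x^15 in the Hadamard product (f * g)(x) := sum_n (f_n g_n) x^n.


Expanding: f_k = 1^k/k! (from e^(1x)) and g_k = 2^k (from 1/(1 - 2x)). So the Hadamard coefficient (f * g)_k = 1^k 2^k / k! = (2)^k / k!.
For k = 15: 2^15/15! = 32768/1307674368000 = 16/638512875.

16/638512875


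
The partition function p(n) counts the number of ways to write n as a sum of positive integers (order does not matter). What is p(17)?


Using the generating function prod_{k>=1} 1/(1-x^k), we compute p(17).
By dynamic programming over parts 1 through 17:
p(17) = 297

297


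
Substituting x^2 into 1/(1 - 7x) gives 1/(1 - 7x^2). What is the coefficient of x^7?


Since 1/(1 - 7x^2) only has even powers of x,
the coefficient of x^7 (odd) is 0.

0


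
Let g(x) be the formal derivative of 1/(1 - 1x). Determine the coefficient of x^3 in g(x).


Differentiate termwise: d/dx sum_{k>=0} 1^k x^k = sum_{k>=1} k 1^k x^(k-1) = sum_{j>=0} (j+1) 1^(j+1) x^j.
Equivalently, d/dx [1/(1 - 1x)] = 1/(1 - 1x)^2.
For j = 3: 4 * 1^4 = 4 * 1 = 4.

4


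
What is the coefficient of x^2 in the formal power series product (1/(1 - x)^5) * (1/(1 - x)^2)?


Combine the factors: (1/(1 - x)^5) * (1/(1 - x)^2) = 1/(1 - x)^7.
Then use 1/(1 - x)^r = sum_{k>=0} C(k + r - 1, r - 1) x^k with r = 7 and k = 2:
C(8, 6) = 28.

28


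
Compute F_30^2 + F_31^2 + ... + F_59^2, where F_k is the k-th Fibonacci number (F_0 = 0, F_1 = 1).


There is a standard identity sum_{k=0}^{N} F_k^2 = F_N * F_{N+1} (proved inductively from the telescoping relation F_k^2 = F_k F_{k+1} - F_{k-1} F_k). Then
sum_{k=30}^{59} F_k^2 = F_59 F_60 - F_29 F_30.
Computing: F_59 = 956722026041, F_60 = 1548008755920, F_29 = 514229, F_30 = 832040.
Sum = 956722026041 * 1548008755920 - 514229 * 832040 = 1481014073292562393815560.

1481014073292562393815560


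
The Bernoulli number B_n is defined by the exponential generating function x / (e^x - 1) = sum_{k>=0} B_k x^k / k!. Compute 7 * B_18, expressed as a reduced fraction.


Bernoulli numbers can also be computed recursively via B_0 = 1 and sum_{j=0}^{m} C(m+1, j) B_j = 0 for m >= 1. Odd-index Bernoulli numbers vanish for k >= 3.
Computing B_18 = 43867/798, so 7 * B_18 = 7 * 43867/798 = 43867/114.

43867/114


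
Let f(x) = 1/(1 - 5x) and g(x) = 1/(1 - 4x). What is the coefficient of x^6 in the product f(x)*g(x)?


The coefficient of x^n in f*g is the Cauchy product: sum_{k=0}^{n} a^k * b^(n-k).
With a=5, b=4, n=6:
sum_{k=0}^{6} 5^k * 4^(6-k)
= 61741

61741


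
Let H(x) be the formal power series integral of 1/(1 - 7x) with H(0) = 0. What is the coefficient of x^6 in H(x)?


1/(1 - 7x) = sum_{k>=0} 7^k x^k. Integrating termwise with H(0) = 0:
H(x) = sum_{k>=0} 7^k x^(k+1) / (k+1) = sum_{m>=1} 7^(m-1) x^m / m.
For m = 6: 7^5/6 = 16807/6 = 16807/6.

16807/6


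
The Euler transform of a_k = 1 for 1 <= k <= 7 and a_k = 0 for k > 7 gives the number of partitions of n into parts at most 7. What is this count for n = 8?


Partitions of 8 into parts at most 7:
Using generating function (1-x)^(-1)(1-x^2)^(-1)...(1-x^7)^(-1),
the coefficient of x^8 = 21

21


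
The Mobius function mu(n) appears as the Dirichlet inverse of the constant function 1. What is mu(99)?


99 has a squared prime factor, so mu(99) = 0.
Factorization reveals a repeated prime.

0


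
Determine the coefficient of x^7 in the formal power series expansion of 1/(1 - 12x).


The geometric series identity gives 1/(1 - c x) = sum_{k>=0} c^k x^k, so the coefficient of x^k is c^k.
Here c = 12 and k = 7.
Computing: 12^7 = 35831808

35831808


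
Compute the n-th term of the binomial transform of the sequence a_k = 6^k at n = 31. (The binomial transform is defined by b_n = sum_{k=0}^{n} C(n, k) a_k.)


With a_k = 6^k, b_n = sum_{k=0}^{n} C(n, k) 6^k = (1 + 6)^n by the binomial theorem.
For n = 31: (1 + 6)^31 = 7^31 = 157775382034845806615042743.

157775382034845806615042743


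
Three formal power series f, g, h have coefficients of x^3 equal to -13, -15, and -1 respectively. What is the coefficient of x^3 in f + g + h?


Series addition is componentwise:
-13 + -15 + -1
= -29

-29


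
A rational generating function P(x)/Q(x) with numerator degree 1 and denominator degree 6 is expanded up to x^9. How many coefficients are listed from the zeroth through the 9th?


Expanding up to x^9 gives the coefficients for x^0, x^1, ..., x^9.
That is 9 + 1 = 10 coefficients in total.

10


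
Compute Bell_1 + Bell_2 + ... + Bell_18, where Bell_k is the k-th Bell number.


Recall Bell_k counts set partitions of a k-set (with Bell_0 = 1 by convention).
Bell_1 through Bell_18: 1, 2, 5, 15, 52, 203, 877, 4140, 21147, 115975, 678570, 4213597, 27644437, 190899322, 1382958545, 10480142147, 82864869804, 682076806159
Sum = 1 + 2 + 5 + 15 + 52 + 203 + 877 + 4140 + 21147 + 115975 + 678570 + 4213597 + 27644437 + 190899322 + 1382958545 + 10480142147 + 82864869804 + 682076806159 = 777028354998.

777028354998


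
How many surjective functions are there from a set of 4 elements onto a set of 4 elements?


By inclusion-exclusion on which target elements are missed, the number of surjections from an n-set onto a k-set is
surj(n, k) = sum_{j=0}^{k} (-1)^j C(k, j) (k - j)^n.
Equivalently surj(n, k) = k! * S(n, k), where S(n, k) is the Stirling number of the second kind.
For n = 4, k = 4:
S(4, 4) = 1, so
surj = 4! * 1 = 24 * 1 = 24.

24


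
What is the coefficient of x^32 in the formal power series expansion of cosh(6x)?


The Maclaurin series is cosh(t) = sum_{m>=0} t^(2m) / (2m)!, so substituting t = 6x, only even powers of x are nonzero, with coefficient of x^(2m) equal to 6^(2m) / (2m)!.
For x^32 the coefficient is 6^32/32! = 7958661109946400884391936/263130836933693530167218012160000000 = 774840978/25617946563506171875.

774840978/25617946563506171875


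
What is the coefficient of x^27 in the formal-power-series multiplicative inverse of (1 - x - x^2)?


Let the inverse be f(x) = sum_{k>=0} a_k x^k. From f(x) * (1 - x - x^2) = 1 and matching coefficients:
 x^0: a_0 = 1.
 x^1: a_1 - a_0 = 0, so a_1 = 1.
 x^k (k >= 2): a_k - a_{k-1} - a_{k-2} = 0, i.e. a_k = a_{k-1} + a_{k-2}.
This is the Fibonacci-type recurrence shifted so that a_0 = a_1 = 1.
Iterating: a_0=1, a_1=1, a_2=2, a_3=3, a_4=5, a_5=8, a_6=13, a_7=21, a_8=34, a_9=55, ...
a_27 = 317811.

317811


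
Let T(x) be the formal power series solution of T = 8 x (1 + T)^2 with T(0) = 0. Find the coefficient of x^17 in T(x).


Apply the Lagrange inversion formula: if T = 8 x * phi(T) with phi(t) = (1 + t)^2, then [x^n] T = 8^n * (1/n) [t^(n-1)] phi(t)^n = 8^n * (1/n) [t^(n-1)] (1 + t)^(2n) = 8^n * (1/n) C(2n, n-1).
Using the identity C(2n, n-1) = C(2n, n) * n / (n+1), the unscaled factor equals C(2n, n) / (n+1) = C_n, the n-th Catalan number.
For n = 17: C_17 = C(34, 17) / 18 = 2333606220/18 = 129644790.
With the 8^17 = 2251799813685248 factor, the coefficient is 2251799813685248 * 129644790 = 291934113967263103057920.

291934113967263103057920


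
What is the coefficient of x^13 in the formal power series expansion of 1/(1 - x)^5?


The expansion 1/(1 - x)^r = sum_{k>=0} C(k + r - 1, r - 1) x^k follows from the multiset / negative-binomial theorem (or from repeated differentiation of the geometric series).
For r = 5 and k = 13:
C(17, 4) = 355687428096000 / (24 * 6227020800) = 2380.

2380


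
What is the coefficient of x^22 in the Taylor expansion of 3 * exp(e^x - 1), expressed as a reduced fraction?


exp(e^x - 1) = sum_{k>=0} Bell_k x^k / k!, where Bell_k is the k-th Bell number.
So the coefficient of x^22 is 3 * Bell_22 / 22!.
Computing: Bell_22 = 4506715738447323 and 22! = 1124000727777607680000, giving
3 * 4506715738447323/1124000727777607680000 = 88366975263673/7346409985474560000.

88366975263673/7346409985474560000


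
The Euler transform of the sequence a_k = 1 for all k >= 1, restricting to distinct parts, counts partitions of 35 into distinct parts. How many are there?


Partitions of 35 into distinct parts can be computed via generating function.
Product (1+x)(1+x^2)(1+x^3)...
The coefficient of x^35 = 585

585


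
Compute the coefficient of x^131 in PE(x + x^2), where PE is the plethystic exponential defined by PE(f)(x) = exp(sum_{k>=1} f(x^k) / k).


With f(x) = x + x^2, the exponent is sum_{k>=1} (x^k + x^(2k)) / k = -ln(1 - x) - ln(1 - x^2). Exponentiating:
PE(x + x^2) = 1 / ((1 - x)(1 - x^2)).
This is the generating function for partitions of n into parts of size 1 or 2. The number of 2's can be any j in 0..65, and the rest are 1's, so
[x^131] = floor(131/2) + 1 = 66.

66


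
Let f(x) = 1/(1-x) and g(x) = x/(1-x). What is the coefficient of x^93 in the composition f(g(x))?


First simplify the composition: f(g(x)) = 1/(1 - x/(1-x)) = (1-x)/((1-x) - x) = (1-x)/(1-2x).
Now extract the coefficient. Write (1-x)/(1-2x) = 1/(1-2x) - x/(1-2x).
The coefficient of x^n in 1/(1-2x) is 2^n, and in x/(1-2x) is 2^(n-1) (for n >= 1).
So the coefficient of x^93 is 2^93 - 2^92 = 9903520314283042199192993792 - 4951760157141521099596496896 = 4951760157141521099596496896.

4951760157141521099596496896


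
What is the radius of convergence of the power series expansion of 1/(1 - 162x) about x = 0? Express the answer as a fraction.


Expanding 1/(1 - 162x) = sum_{k>=0} 162^k x^k, the series converges when |162x| < 1, i.e., |x| < 1/162.
So the radius of convergence is 1/162 = 1/162.

1/162


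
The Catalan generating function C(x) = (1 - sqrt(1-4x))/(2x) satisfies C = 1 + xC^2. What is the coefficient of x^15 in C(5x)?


Substituting x -> 5x scales the n-th coefficient by 5^n, so [x^15] C(5x) = 5^15 * C_15.
C_15 = C(2*15, 15)/(16) = 155117520/16 = 9694845.
So 5^15 * 9694845 = 30517578125 * 9694845 = 295863189697265625.

295863189697265625


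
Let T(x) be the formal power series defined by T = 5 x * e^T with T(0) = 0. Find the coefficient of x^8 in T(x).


Apply the Lagrange inversion formula: if T = 5 x * phi(T) with phi(t) = e^t, then
[x^n] T = 5^n * (1/n) [t^(n-1)] phi(t)^n = 5^n * (1/n) [t^(n-1)] e^(n t) = 5^n * (1/n) * n^(n-1) / (n-1)! = 5^n * n^(n-1) / n!.
When c = 1 this is the Cayley count of rooted labeled trees on n vertices, divided by n!.
For n = 8: 5^8 * 8^7 / 8! = 390625 * 2097152/40320 = 1280000000/63.

1280000000/63


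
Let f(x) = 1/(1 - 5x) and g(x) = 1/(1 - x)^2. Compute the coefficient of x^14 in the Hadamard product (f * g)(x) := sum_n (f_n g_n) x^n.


f has coefficients f_k = 5^k. For g = 1/(1 - x)^2 the coefficient is g_k = C(k + 1, 1) = k + 1. The Hadamard coefficient is (f * g)_k = 5^k * (k + 1).
For k = 14: 5^14 * 15 = 6103515625 * 15 = 91552734375.

91552734375


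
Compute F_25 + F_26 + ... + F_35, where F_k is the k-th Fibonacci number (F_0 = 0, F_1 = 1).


Use the identity sum_{k=0}^{N} F_k = F_{N+2} - 1 (which follows from F_{k+2} - F_{k+1} = F_k). Then
sum_{k=25}^{35} F_k = (F_{37} - 1) - (F_{26} - 1) = F_{37} - F_{26}.
Computing: F_{37} = 24157817, F_{26} = 121393, so
Sum = 24157817 - 121393 = 24036424.

24036424


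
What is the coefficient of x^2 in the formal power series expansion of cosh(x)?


The Maclaurin series is cosh(t) = sum_{m>=0} t^(2m) / (2m)!, so substituting t = x, only even powers of x are nonzero, with coefficient of x^(2m) equal to 1 / (2m)!.
For x^2 the coefficient is 1/2! = 1/2 = 1/2.

1/2


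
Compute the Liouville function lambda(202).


The Liouville function is lambda(k) = (-1)^Omega(k), where Omega(k) counts the prime factors of k with multiplicity.
Factoring: 202 = 2 * 101, so Omega(202) = 2.
lambda(202) = (-1)^2 = 1.

1


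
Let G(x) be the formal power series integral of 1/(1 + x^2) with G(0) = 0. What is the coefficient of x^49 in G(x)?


1/(1 + x^2) = sum_{j>=0} (-1)^j x^(2j). Integrating termwise with G(0) = 0:
G(x) = sum_{j>=0} (-1)^j x^(2j+1) / (2j+1) = arctan(x).
Only odd powers are nonzero. For x^49 write 49 = 2*24 + 1, giving
(-1)^24 / 49 = 1/49 = 1/49.

1/49


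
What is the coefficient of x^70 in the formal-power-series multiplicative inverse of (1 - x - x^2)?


Let the inverse be f(x) = sum_{k>=0} a_k x^k. From f(x) * (1 - x - x^2) = 1 and matching coefficients:
 x^0: a_0 = 1.
 x^1: a_1 - a_0 = 0, so a_1 = 1.
 x^k (k >= 2): a_k - a_{k-1} - a_{k-2} = 0, i.e. a_k = a_{k-1} + a_{k-2}.
This is the Fibonacci-type recurrence shifted so that a_0 = a_1 = 1.
Iterating: a_0=1, a_1=1, a_2=2, a_3=3, a_4=5, a_5=8, a_6=13, a_7=21, a_8=34, a_9=55, ...
a_70 = 308061521170129.

308061521170129


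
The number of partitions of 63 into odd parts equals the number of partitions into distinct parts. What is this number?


Computing partitions of 63 into odd parts (1, 3, 5, ...):
Using the generating function prod_{k>=0} 1/(1-x^(2k+1)),
the count is 14848

14848


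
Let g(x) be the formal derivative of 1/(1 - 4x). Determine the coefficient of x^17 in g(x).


Differentiate termwise: d/dx sum_{k>=0} 4^k x^k = sum_{k>=1} k 4^k x^(k-1) = sum_{j>=0} (j+1) 4^(j+1) x^j.
Equivalently, d/dx [1/(1 - 4x)] = 4/(1 - 4x)^2.
For j = 17: 18 * 4^18 = 18 * 68719476736 = 1236950581248.

1236950581248


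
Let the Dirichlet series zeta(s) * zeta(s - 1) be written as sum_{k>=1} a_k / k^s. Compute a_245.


Convolution gives a_k = sum_{d | k} d * 1 = sum_{d | k} d = sigma(k), the sum of positive divisors of k.
For k = 245, the divisors are 1, 5, 7, 35, 49, 245, so
sigma(245) = 1 + 5 + 7 + 35 + 49 + 245 = 342.

342


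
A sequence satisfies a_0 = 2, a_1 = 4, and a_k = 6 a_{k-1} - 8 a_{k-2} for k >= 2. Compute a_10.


The characteristic equation is t^2 - 6 t + 8 = 0, with roots r_1 = 4 and r_2 = 2 (so c_1 = r_1 + r_2, c_2 = -r_1 r_2 as required).
One can use the closed form a_n = A r_1^n + B r_2^n, but direct iteration is more reliable:
a_0 = 2, a_1 = 4, a_2 = 8, a_3 = 16, a_4 = 32, a_5 = 64, a_6 = 128, a_7 = 256, a_8 = 512, a_9 = 1024, a_10 = 2048.
So a_10 = 2048.

2048


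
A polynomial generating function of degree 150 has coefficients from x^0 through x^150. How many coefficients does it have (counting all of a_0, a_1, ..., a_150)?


A polynomial of degree 150 takes the form a_0 + a_1 x + ... + a_150 x^150.
The number of coefficients is 150 + 1 = 151.

151


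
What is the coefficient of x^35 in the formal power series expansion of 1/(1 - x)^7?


The negative binomial / multiset identity is
1/(1 - x)^r = sum_{k>=0} C(k + r - 1, r - 1) x^k.
Here r = 7 and k = 35, so the coefficient is
C(35 + 6, 6) = C(41, 6)
= 4496388

4496388


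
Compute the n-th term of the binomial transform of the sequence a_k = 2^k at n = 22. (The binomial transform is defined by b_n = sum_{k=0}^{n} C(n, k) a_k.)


With a_k = 2^k, b_n = sum_{k=0}^{n} C(n, k) 2^k = (1 + 2)^n by the binomial theorem.
For n = 22: (1 + 2)^22 = 3^22 = 31381059609.

31381059609


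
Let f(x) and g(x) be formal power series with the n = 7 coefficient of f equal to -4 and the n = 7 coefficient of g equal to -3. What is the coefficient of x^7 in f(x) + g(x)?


Addition of formal power series is termwise.
The coefficient of x^7 in f + g = -4 + -3
= -7

-7


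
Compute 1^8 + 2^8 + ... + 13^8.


This power sum has a closed form given by Faulhaber's formula
sum_{k=1}^{m} k^p = (1 / (p + 1)) * sum_{j=0}^{p} C(p + 1, j) B_j m^(p + 1 - j),
but for small m direct computation is fastest:
1 + 256 + 6561 + 65536 + 390625 + 1679616 + 5764801 + 16777216 + 43046721 + 100000000 + 214358881 + 429981696 + 815730721 = 1627802631.

1627802631


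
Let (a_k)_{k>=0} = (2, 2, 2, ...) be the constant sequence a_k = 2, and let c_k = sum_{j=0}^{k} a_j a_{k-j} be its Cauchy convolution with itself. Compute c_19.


Since a_j = 2 for all j >= 0, the convolution sum becomes
c_k = sum_{j=0}^{k} 2 * 2 = 4 * (k + 1).
Equivalently, the generating function of (a_k) is 2/(1 - x) and its square is 4/(1 - x)^2 = sum_{k>=0} 4(k + 1) x^k.
For k = 19: 4 * 20 = 80.

80


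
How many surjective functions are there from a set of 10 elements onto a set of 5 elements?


By inclusion-exclusion on which target elements are missed, the number of surjections from an n-set onto a k-set is
surj(n, k) = sum_{j=0}^{k} (-1)^j C(k, j) (k - j)^n.
Equivalently surj(n, k) = k! * S(n, k), where S(n, k) is the Stirling number of the second kind.
For n = 10, k = 5:
S(10, 5) = 42525, so
surj = 5! * 42525 = 120 * 42525 = 5103000.

5103000


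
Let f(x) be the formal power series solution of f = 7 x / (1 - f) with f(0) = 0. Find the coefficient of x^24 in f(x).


Apply Lagrange inversion: f = 7 x * phi(f) with phi(t) = 1/(1 - t), so
[x^n] f = 7^n * (1/n) [t^(n-1)] phi(t)^n = 7^n * (1/n) [t^(n-1)] (1 - t)^(-n) = 7^n * (1/n) C(2n - 2, n - 1) = 7^n * C_{n-1}.
For n = 24: C_23 = C(46, 23) / 24 = 8233430727600/24 = 343059613650.
With the 7^24 = 191581231380566414401 factor, the coefficient is 191581231380566414401 * 343059613650 = 65723783220008370242572856173650.

65723783220008370242572856173650
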